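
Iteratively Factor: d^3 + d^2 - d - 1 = (d + 1)*(d^2 - 1) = (d + 1)^2*(d - 1)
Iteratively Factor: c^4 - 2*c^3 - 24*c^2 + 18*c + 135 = (c + 3)*(c^3 - 5*c^2 - 9*c + 45) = (c - 3)*(c + 3)*(c^2 - 2*c - 15) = (c - 3)*(c + 3)^2*(c - 5)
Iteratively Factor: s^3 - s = (s)*(s^2 - 1) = s*(s - 1)*(s + 1)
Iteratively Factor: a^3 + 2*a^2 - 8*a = (a - 2)*(a^2 + 4*a) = a*(a - 2)*(a + 4)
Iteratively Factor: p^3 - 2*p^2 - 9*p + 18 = (p + 3)*(p^2 - 5*p + 6) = (p - 2)*(p + 3)*(p - 3)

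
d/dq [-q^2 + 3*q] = 3 - 2*q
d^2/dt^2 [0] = 0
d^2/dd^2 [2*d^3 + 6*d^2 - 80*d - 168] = 12*d + 12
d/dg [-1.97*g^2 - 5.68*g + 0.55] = -3.94*g - 5.68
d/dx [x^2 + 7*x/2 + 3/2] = 2*x + 7/2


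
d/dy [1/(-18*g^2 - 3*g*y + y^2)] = (3*g - 2*y)/(18*g^2 + 3*g*y - y^2)^2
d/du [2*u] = 2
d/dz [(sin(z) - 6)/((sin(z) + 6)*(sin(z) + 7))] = (12*sin(z) + cos(z)^2 + 119)*cos(z)/((sin(z) + 6)^2*(sin(z) + 7)^2)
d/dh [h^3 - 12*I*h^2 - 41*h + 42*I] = 3*h^2 - 24*I*h - 41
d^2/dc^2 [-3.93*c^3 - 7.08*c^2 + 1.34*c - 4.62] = -23.58*c - 14.16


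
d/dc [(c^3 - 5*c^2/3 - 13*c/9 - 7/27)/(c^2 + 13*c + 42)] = (27*c^4 + 702*c^3 + 2856*c^2 - 3766*c - 1547)/(27*(c^4 + 26*c^3 + 253*c^2 + 1092*c + 1764))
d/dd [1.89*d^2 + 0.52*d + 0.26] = 3.78*d + 0.52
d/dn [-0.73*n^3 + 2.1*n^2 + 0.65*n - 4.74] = -2.19*n^2 + 4.2*n + 0.65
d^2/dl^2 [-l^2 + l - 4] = -2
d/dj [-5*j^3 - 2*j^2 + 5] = j*(-15*j - 4)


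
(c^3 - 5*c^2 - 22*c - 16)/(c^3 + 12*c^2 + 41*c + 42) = (c^2 - 7*c - 8)/(c^2 + 10*c + 21)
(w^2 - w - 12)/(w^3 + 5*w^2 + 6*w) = (w - 4)/(w*(w + 2))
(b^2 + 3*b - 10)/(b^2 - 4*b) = (b^2 + 3*b - 10)/(b*(b - 4))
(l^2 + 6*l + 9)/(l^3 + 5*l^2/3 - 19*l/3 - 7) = 3*(l + 3)/(3*l^2 - 4*l - 7)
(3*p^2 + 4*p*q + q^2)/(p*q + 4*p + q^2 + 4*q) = (3*p + q)/(q + 4)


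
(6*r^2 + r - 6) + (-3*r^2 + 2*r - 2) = 3*r^2 + 3*r - 8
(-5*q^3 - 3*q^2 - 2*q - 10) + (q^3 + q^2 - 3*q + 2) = -4*q^3 - 2*q^2 - 5*q - 8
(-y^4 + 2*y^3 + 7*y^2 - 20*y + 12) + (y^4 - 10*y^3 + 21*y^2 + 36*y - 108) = -8*y^3 + 28*y^2 + 16*y - 96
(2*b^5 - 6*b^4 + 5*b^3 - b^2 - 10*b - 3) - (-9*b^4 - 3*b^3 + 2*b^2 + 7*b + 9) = 2*b^5 + 3*b^4 + 8*b^3 - 3*b^2 - 17*b - 12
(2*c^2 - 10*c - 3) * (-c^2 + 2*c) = -2*c^4 + 14*c^3 - 17*c^2 - 6*c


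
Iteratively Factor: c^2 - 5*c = (c)*(c - 5)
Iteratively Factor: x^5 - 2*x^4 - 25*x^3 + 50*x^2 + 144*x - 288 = (x - 2)*(x^4 - 25*x^2 + 144) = (x - 4)*(x - 2)*(x^3 + 4*x^2 - 9*x - 36) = (x - 4)*(x - 3)*(x - 2)*(x^2 + 7*x + 12) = (x - 4)*(x - 3)*(x - 2)*(x + 4)*(x + 3)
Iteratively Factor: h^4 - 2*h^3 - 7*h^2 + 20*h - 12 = (h + 3)*(h^3 - 5*h^2 + 8*h - 4) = (h - 2)*(h + 3)*(h^2 - 3*h + 2) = (h - 2)^2*(h + 3)*(h - 1)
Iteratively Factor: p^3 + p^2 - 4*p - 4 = (p + 2)*(p^2 - p - 2) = (p - 2)*(p + 2)*(p + 1)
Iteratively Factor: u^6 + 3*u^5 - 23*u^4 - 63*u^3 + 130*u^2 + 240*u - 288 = (u - 4)*(u^5 + 7*u^4 + 5*u^3 - 43*u^2 - 42*u + 72) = (u - 4)*(u - 2)*(u^4 + 9*u^3 + 23*u^2 + 3*u - 36) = (u - 4)*(u - 2)*(u - 1)*(u^3 + 10*u^2 + 33*u + 36) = (u - 4)*(u - 2)*(u - 1)*(u + 3)*(u^2 + 7*u + 12) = (u - 4)*(u - 2)*(u - 1)*(u + 3)*(u + 4)*(u + 3)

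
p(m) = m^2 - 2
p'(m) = 2*m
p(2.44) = 3.95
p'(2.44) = 4.88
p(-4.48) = 18.07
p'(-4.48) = -8.96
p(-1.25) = -0.44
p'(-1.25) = -2.50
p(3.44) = 9.83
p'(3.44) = 6.88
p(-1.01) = -0.98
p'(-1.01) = -2.02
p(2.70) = 5.29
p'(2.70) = 5.40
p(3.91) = 13.29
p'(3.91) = 7.82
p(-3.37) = 9.36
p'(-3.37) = -6.74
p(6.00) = 34.00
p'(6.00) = 12.00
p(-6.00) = 34.00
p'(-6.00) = -12.00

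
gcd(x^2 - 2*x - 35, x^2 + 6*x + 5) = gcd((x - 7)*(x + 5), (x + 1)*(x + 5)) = x + 5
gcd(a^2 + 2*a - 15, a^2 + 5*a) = a + 5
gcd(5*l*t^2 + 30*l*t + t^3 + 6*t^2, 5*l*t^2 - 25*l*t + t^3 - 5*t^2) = 5*l*t + t^2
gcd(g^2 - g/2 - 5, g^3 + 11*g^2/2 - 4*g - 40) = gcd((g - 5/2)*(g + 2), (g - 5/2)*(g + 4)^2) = g - 5/2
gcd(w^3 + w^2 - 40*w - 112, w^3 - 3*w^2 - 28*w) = w^2 - 3*w - 28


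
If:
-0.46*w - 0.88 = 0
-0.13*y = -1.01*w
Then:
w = -1.91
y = -14.86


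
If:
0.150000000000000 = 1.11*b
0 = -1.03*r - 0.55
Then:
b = 0.14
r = -0.53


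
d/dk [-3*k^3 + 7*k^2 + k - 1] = -9*k^2 + 14*k + 1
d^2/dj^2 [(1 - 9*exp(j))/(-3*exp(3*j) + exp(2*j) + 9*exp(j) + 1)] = (324*exp(6*j) - 162*exp(5*j) + 1014*exp(4*j) + 320*exp(3*j) - 108*exp(2*j) - 158*exp(j) + 18)*exp(j)/(27*exp(9*j) - 27*exp(8*j) - 234*exp(7*j) + 134*exp(6*j) + 720*exp(5*j) - 84*exp(4*j) - 774*exp(3*j) - 246*exp(2*j) - 27*exp(j) - 1)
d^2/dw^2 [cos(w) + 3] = -cos(w)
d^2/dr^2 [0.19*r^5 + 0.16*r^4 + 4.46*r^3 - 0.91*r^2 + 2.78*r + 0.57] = 3.8*r^3 + 1.92*r^2 + 26.76*r - 1.82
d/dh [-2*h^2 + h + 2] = 1 - 4*h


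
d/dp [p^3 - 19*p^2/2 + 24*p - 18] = 3*p^2 - 19*p + 24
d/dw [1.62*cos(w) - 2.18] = -1.62*sin(w)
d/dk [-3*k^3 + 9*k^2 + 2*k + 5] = -9*k^2 + 18*k + 2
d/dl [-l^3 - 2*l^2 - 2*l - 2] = -3*l^2 - 4*l - 2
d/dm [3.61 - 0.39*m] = -0.390000000000000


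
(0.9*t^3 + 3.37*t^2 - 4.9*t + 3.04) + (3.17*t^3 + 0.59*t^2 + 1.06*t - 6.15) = 4.07*t^3 + 3.96*t^2 - 3.84*t - 3.11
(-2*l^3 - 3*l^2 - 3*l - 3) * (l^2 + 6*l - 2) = -2*l^5 - 15*l^4 - 17*l^3 - 15*l^2 - 12*l + 6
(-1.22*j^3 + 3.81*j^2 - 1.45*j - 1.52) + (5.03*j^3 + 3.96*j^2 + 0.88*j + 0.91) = 3.81*j^3 + 7.77*j^2 - 0.57*j - 0.61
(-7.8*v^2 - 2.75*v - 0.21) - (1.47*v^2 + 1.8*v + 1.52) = -9.27*v^2 - 4.55*v - 1.73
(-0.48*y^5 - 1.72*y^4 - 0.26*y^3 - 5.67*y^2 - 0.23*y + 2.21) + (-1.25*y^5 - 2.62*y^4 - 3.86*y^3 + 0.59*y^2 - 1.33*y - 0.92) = -1.73*y^5 - 4.34*y^4 - 4.12*y^3 - 5.08*y^2 - 1.56*y + 1.29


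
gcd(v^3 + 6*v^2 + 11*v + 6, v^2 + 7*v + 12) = v + 3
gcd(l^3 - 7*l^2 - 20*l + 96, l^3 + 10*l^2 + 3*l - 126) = l - 3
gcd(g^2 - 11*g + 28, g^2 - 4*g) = g - 4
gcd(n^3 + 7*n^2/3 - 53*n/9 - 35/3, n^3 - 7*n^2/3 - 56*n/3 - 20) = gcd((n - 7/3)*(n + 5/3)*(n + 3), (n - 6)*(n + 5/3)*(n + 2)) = n + 5/3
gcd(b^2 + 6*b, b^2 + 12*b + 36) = b + 6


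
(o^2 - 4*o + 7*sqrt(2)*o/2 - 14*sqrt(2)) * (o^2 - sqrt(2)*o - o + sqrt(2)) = o^4 - 5*o^3 + 5*sqrt(2)*o^3/2 - 25*sqrt(2)*o^2/2 - 3*o^2 + 10*sqrt(2)*o + 35*o - 28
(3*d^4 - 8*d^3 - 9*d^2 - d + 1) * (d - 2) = 3*d^5 - 14*d^4 + 7*d^3 + 17*d^2 + 3*d - 2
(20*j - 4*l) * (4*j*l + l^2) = 80*j^2*l + 4*j*l^2 - 4*l^3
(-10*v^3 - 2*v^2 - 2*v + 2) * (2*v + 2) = -20*v^4 - 24*v^3 - 8*v^2 + 4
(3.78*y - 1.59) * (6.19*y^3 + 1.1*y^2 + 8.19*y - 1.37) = 23.3982*y^4 - 5.6841*y^3 + 29.2092*y^2 - 18.2007*y + 2.1783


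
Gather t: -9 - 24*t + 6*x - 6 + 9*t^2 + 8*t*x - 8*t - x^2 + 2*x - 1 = 9*t^2 + t*(8*x - 32) - x^2 + 8*x - 16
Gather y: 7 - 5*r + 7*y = -5*r + 7*y + 7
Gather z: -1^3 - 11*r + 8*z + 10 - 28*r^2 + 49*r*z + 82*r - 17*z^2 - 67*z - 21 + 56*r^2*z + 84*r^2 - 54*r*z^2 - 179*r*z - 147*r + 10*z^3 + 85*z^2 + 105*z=56*r^2 - 76*r + 10*z^3 + z^2*(68 - 54*r) + z*(56*r^2 - 130*r + 46) - 12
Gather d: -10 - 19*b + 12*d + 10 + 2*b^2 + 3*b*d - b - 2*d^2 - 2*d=2*b^2 - 20*b - 2*d^2 + d*(3*b + 10)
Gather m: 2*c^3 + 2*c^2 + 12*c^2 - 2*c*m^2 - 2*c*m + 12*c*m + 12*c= 2*c^3 + 14*c^2 - 2*c*m^2 + 10*c*m + 12*c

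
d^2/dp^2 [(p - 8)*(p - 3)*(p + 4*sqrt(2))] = 6*p - 22 + 8*sqrt(2)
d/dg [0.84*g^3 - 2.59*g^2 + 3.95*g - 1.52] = 2.52*g^2 - 5.18*g + 3.95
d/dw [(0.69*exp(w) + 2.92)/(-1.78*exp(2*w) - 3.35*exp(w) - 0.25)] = (1.2282*exp(2*w) + 10.3952*exp(w) + 9.6095)*exp(w)/(3.1684*exp(4*w) + 11.926*exp(3*w) + 12.1125*exp(2*w) + 1.675*exp(w) + 0.0625)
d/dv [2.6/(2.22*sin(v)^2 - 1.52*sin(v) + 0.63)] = (3.952 - 11.544*sin(v))*cos(v)/(2.22*sin(v)^2 - 1.52*sin(v) + 0.63)^2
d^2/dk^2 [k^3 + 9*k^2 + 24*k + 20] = 6*k + 18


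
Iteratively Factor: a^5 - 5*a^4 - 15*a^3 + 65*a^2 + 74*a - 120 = (a - 5)*(a^4 - 15*a^2 - 10*a + 24) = (a - 5)*(a - 1)*(a^3 + a^2 - 14*a - 24) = (a - 5)*(a - 4)*(a - 1)*(a^2 + 5*a + 6) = (a - 5)*(a - 4)*(a - 1)*(a + 2)*(a + 3)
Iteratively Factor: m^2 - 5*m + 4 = (m - 4)*(m - 1)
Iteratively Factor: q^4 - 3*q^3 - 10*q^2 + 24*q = (q - 2)*(q^3 - q^2 - 12*q) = (q - 4)*(q - 2)*(q^2 + 3*q) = q*(q - 4)*(q - 2)*(q + 3)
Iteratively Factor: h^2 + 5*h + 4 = (h + 4)*(h + 1)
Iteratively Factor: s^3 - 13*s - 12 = (s + 3)*(s^2 - 3*s - 4) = (s - 4)*(s + 3)*(s + 1)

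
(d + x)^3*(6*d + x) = 6*d^4 + 19*d^3*x + 21*d^2*x^2 + 9*d*x^3 + x^4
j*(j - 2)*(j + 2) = j^3 - 4*j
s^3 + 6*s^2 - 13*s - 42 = (s - 3)*(s + 2)*(s + 7)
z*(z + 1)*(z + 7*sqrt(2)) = z^3 + z^2 + 7*sqrt(2)*z^2 + 7*sqrt(2)*z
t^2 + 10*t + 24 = (t + 4)*(t + 6)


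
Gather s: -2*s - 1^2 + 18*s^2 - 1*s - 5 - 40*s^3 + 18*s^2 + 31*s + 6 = -40*s^3 + 36*s^2 + 28*s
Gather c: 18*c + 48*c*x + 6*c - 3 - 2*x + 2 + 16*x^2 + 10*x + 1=c*(48*x + 24) + 16*x^2 + 8*x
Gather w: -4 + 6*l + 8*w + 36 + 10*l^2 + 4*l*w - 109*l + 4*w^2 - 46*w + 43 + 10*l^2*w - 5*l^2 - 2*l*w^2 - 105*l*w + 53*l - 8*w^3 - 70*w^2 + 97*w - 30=5*l^2 - 50*l - 8*w^3 + w^2*(-2*l - 66) + w*(10*l^2 - 101*l + 59) + 45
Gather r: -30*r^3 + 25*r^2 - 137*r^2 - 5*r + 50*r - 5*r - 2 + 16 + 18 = -30*r^3 - 112*r^2 + 40*r + 32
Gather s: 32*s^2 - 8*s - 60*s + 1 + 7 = 32*s^2 - 68*s + 8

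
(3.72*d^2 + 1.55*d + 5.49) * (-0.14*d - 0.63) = -0.5208*d^3 - 2.5606*d^2 - 1.7451*d - 3.4587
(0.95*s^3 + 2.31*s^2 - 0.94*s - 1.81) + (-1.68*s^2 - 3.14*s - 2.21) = 0.95*s^3 + 0.63*s^2 - 4.08*s - 4.02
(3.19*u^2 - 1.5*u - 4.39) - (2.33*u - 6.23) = 3.19*u^2 - 3.83*u + 1.84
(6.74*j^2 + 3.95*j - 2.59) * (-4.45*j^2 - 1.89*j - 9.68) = -29.993*j^4 - 30.3161*j^3 - 61.1832*j^2 - 33.3409*j + 25.0712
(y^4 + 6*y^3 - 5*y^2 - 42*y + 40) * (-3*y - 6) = -3*y^5 - 24*y^4 - 21*y^3 + 156*y^2 + 132*y - 240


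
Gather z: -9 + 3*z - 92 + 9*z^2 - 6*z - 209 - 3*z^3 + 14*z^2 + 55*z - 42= -3*z^3 + 23*z^2 + 52*z - 352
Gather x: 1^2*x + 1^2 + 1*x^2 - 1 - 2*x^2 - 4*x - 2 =-x^2 - 3*x - 2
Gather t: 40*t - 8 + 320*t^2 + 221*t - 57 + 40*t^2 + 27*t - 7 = 360*t^2 + 288*t - 72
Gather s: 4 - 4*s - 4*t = -4*s - 4*t + 4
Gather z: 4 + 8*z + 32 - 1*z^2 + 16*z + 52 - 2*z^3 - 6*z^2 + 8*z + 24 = -2*z^3 - 7*z^2 + 32*z + 112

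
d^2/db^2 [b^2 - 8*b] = 2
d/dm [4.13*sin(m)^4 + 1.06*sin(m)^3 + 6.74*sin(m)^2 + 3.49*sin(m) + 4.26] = (16.52*sin(m)^3 + 3.18*sin(m)^2 + 13.48*sin(m) + 3.49)*cos(m)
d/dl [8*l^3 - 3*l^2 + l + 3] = 24*l^2 - 6*l + 1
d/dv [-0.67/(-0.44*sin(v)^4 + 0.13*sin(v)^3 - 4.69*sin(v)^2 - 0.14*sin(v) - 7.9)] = (-1.1792*sin(v)^3 + 0.2613*sin(v)^2 - 6.2846*sin(v) - 0.0938)*cos(v)/(0.44*sin(v)^4 - 0.13*sin(v)^3 + 4.69*sin(v)^2 + 0.14*sin(v) + 7.9)^2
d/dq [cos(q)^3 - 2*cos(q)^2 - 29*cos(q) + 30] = (-3*cos(q)^2 + 4*cos(q) + 29)*sin(q)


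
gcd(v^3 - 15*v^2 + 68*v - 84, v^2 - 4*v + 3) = 1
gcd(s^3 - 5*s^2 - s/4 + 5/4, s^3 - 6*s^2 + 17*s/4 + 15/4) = s^2 - 9*s/2 - 5/2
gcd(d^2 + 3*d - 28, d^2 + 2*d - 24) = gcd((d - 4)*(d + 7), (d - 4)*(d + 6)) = d - 4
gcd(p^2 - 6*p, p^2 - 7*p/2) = p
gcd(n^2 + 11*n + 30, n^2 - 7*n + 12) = 1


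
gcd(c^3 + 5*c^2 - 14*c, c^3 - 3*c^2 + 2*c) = c^2 - 2*c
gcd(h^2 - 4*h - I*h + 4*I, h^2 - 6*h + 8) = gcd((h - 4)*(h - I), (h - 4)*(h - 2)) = h - 4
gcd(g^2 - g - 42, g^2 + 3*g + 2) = 1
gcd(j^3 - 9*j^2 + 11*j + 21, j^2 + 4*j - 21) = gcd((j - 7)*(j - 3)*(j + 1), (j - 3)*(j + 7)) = j - 3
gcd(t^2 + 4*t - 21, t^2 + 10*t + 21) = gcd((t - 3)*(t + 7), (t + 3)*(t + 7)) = t + 7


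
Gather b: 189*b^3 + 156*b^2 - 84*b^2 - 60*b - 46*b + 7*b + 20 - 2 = 189*b^3 + 72*b^2 - 99*b + 18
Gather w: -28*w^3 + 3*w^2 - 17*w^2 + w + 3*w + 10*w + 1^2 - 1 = -28*w^3 - 14*w^2 + 14*w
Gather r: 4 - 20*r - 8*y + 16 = -20*r - 8*y + 20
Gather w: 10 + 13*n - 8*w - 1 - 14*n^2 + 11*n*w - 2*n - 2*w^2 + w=-14*n^2 + 11*n - 2*w^2 + w*(11*n - 7) + 9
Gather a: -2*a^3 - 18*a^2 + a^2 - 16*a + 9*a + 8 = -2*a^3 - 17*a^2 - 7*a + 8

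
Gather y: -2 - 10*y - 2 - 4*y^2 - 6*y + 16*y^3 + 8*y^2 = 16*y^3 + 4*y^2 - 16*y - 4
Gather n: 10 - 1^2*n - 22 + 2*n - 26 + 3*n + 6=4*n - 32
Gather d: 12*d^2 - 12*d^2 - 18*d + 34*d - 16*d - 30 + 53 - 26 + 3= 0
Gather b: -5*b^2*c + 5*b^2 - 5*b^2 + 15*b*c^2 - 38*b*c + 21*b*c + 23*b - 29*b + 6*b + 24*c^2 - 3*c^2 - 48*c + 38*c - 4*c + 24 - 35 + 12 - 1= -5*b^2*c + b*(15*c^2 - 17*c) + 21*c^2 - 14*c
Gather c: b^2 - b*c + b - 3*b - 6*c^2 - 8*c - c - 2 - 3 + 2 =b^2 - 2*b - 6*c^2 + c*(-b - 9) - 3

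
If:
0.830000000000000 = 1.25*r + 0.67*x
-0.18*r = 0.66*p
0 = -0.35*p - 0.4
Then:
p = -1.14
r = 4.19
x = -6.58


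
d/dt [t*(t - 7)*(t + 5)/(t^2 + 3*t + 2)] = (t^4 + 6*t^3 + 35*t^2 - 8*t - 70)/(t^4 + 6*t^3 + 13*t^2 + 12*t + 4)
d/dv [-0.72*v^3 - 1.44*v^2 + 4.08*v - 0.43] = -2.16*v^2 - 2.88*v + 4.08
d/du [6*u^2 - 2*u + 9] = 12*u - 2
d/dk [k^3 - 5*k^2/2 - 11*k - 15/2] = 3*k^2 - 5*k - 11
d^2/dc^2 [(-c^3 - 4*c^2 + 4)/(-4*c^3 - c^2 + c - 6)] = 2*(60*c^6 + 12*c^5 - 480*c^4 - 801*c^3 - 54*c^2 + 408*c + 164)/(64*c^9 + 48*c^8 - 36*c^7 + 265*c^6 + 153*c^5 - 123*c^4 + 395*c^3 + 126*c^2 - 108*c + 216)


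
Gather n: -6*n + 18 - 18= -6*n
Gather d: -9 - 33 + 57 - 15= 0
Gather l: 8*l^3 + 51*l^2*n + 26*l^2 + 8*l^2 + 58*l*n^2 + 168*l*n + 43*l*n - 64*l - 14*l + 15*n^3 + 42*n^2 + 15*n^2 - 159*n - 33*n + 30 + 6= 8*l^3 + l^2*(51*n + 34) + l*(58*n^2 + 211*n - 78) + 15*n^3 + 57*n^2 - 192*n + 36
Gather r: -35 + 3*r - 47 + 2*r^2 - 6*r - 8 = 2*r^2 - 3*r - 90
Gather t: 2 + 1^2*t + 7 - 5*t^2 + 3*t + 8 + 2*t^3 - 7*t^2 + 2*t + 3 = 2*t^3 - 12*t^2 + 6*t + 20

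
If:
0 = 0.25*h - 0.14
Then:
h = 0.56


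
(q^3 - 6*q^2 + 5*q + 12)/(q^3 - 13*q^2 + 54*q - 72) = (q + 1)/(q - 6)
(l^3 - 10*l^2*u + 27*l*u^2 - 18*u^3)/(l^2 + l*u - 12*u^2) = (l^2 - 7*l*u + 6*u^2)/(l + 4*u)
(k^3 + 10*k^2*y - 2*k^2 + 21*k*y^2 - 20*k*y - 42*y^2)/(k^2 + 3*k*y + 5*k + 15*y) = (k^2 + 7*k*y - 2*k - 14*y)/(k + 5)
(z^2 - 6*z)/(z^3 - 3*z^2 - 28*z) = (6 - z)/(-z^2 + 3*z + 28)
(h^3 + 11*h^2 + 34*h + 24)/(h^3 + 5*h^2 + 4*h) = (h + 6)/h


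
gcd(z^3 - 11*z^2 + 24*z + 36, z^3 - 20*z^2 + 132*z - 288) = z^2 - 12*z + 36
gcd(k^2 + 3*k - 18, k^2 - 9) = k - 3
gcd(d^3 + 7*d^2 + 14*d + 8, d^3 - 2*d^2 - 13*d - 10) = d^2 + 3*d + 2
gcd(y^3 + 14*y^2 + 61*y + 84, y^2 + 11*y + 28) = y^2 + 11*y + 28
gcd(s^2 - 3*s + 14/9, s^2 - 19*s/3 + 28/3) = s - 7/3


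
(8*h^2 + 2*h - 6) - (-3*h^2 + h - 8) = 11*h^2 + h + 2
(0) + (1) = 1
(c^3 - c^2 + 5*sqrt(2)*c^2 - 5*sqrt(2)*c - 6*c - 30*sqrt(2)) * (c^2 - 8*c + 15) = c^5 - 9*c^4 + 5*sqrt(2)*c^4 - 45*sqrt(2)*c^3 + 17*c^3 + 33*c^2 + 85*sqrt(2)*c^2 - 90*c + 165*sqrt(2)*c - 450*sqrt(2)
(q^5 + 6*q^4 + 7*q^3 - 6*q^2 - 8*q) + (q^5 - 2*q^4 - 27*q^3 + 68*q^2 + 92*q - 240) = 2*q^5 + 4*q^4 - 20*q^3 + 62*q^2 + 84*q - 240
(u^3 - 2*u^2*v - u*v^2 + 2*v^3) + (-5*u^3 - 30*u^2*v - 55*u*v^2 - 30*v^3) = -4*u^3 - 32*u^2*v - 56*u*v^2 - 28*v^3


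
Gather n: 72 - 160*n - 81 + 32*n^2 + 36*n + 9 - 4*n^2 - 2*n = 28*n^2 - 126*n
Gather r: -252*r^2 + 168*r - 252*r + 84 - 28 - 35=-252*r^2 - 84*r + 21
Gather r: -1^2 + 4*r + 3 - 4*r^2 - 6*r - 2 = -4*r^2 - 2*r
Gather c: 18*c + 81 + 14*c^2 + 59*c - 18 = 14*c^2 + 77*c + 63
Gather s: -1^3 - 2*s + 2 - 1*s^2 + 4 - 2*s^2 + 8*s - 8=-3*s^2 + 6*s - 3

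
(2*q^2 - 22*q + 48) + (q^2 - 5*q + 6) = 3*q^2 - 27*q + 54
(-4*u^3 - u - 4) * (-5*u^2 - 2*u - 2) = 20*u^5 + 8*u^4 + 13*u^3 + 22*u^2 + 10*u + 8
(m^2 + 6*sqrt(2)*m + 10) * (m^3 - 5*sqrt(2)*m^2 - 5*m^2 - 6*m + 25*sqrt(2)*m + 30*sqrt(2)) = m^5 - 5*m^4 + sqrt(2)*m^4 - 56*m^3 - 5*sqrt(2)*m^3 - 56*sqrt(2)*m^2 + 250*m^2 + 300*m + 250*sqrt(2)*m + 300*sqrt(2)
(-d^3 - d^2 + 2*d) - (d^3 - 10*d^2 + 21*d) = -2*d^3 + 9*d^2 - 19*d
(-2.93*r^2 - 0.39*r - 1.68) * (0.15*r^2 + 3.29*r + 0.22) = -0.4395*r^4 - 9.6982*r^3 - 2.1797*r^2 - 5.613*r - 0.3696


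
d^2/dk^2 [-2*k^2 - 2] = -4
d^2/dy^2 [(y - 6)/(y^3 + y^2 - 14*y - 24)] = 2*((y - 6)*(3*y^2 + 2*y - 14)^2 + (-3*y^2 - 2*y - (y - 6)*(3*y + 1) + 14)*(y^3 + y^2 - 14*y - 24))/(y^3 + y^2 - 14*y - 24)^3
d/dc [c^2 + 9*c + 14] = 2*c + 9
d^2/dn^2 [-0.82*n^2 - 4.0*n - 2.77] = -1.64000000000000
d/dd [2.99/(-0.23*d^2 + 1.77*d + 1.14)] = (1.3754*d - 5.2923)/(-0.23*d^2 + 1.77*d + 1.14)^2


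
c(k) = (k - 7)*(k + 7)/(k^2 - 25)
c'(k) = -2*k*(k - 7)*(k + 7)/(k^2 - 25)^2 + (k - 7)/(k^2 - 25) + (k + 7)/(k^2 - 25) = 48*k/(k^4 - 50*k^2 + 625)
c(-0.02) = 1.96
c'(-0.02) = -0.00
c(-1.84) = 2.11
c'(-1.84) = -0.19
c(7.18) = 0.10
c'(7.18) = 0.49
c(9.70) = 0.65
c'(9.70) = 0.10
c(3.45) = 2.83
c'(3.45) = 0.97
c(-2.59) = 2.31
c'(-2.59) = -0.37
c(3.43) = 2.81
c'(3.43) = 0.94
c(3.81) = 3.29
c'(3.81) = 1.66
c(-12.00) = 0.80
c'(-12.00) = -0.04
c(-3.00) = 2.50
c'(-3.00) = -0.56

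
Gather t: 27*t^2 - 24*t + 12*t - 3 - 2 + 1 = 27*t^2 - 12*t - 4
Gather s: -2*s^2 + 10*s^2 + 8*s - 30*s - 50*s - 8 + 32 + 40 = 8*s^2 - 72*s + 64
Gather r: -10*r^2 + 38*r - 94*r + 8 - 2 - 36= -10*r^2 - 56*r - 30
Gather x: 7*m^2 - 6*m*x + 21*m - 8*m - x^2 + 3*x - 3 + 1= 7*m^2 + 13*m - x^2 + x*(3 - 6*m) - 2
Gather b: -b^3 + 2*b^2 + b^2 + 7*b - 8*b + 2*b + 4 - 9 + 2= -b^3 + 3*b^2 + b - 3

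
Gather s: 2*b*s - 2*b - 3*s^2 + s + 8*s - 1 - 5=-2*b - 3*s^2 + s*(2*b + 9) - 6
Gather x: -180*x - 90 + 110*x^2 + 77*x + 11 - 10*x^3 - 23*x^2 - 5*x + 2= -10*x^3 + 87*x^2 - 108*x - 77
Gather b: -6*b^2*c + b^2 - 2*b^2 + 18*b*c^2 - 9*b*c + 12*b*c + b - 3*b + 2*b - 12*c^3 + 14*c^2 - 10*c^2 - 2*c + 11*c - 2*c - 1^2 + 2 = b^2*(-6*c - 1) + b*(18*c^2 + 3*c) - 12*c^3 + 4*c^2 + 7*c + 1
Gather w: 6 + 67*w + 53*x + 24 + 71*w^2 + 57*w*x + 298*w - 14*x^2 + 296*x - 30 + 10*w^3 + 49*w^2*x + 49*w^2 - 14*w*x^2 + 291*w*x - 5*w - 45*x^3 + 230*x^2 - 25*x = 10*w^3 + w^2*(49*x + 120) + w*(-14*x^2 + 348*x + 360) - 45*x^3 + 216*x^2 + 324*x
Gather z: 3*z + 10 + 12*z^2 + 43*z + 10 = 12*z^2 + 46*z + 20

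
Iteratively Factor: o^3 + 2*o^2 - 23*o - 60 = (o + 4)*(o^2 - 2*o - 15) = (o - 5)*(o + 4)*(o + 3)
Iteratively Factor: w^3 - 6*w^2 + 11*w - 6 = (w - 1)*(w^2 - 5*w + 6) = (w - 3)*(w - 1)*(w - 2)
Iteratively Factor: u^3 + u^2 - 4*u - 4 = (u + 2)*(u^2 - u - 2) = (u + 1)*(u + 2)*(u - 2)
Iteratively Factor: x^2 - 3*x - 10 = (x - 5)*(x + 2)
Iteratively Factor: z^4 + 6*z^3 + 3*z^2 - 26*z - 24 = (z + 3)*(z^3 + 3*z^2 - 6*z - 8) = (z + 3)*(z + 4)*(z^2 - z - 2) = (z + 1)*(z + 3)*(z + 4)*(z - 2)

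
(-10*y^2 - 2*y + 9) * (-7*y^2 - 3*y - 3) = 70*y^4 + 44*y^3 - 27*y^2 - 21*y - 27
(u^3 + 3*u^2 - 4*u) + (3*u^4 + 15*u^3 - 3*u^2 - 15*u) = 3*u^4 + 16*u^3 - 19*u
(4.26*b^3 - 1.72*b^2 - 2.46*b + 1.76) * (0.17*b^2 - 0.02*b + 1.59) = 0.7242*b^5 - 0.3776*b^4 + 6.3896*b^3 - 2.3864*b^2 - 3.9466*b + 2.7984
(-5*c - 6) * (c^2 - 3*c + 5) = -5*c^3 + 9*c^2 - 7*c - 30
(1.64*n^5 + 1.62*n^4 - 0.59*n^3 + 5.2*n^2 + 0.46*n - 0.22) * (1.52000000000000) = 2.4928*n^5 + 2.4624*n^4 - 0.8968*n^3 + 7.904*n^2 + 0.6992*n - 0.3344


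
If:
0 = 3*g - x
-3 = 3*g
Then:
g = -1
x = -3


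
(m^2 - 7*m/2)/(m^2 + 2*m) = (m - 7/2)/(m + 2)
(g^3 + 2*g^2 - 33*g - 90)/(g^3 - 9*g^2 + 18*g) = (g^2 + 8*g + 15)/(g*(g - 3))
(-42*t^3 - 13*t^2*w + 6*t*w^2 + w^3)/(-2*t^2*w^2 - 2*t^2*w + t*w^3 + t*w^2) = (42*t^3 + 13*t^2*w - 6*t*w^2 - w^3)/(t*w*(2*t*w + 2*t - w^2 - w))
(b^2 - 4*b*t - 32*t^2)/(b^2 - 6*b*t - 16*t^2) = (b + 4*t)/(b + 2*t)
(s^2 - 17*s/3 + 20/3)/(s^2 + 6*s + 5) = (3*s^2 - 17*s + 20)/(3*(s^2 + 6*s + 5))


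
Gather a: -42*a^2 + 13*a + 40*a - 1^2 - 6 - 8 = -42*a^2 + 53*a - 15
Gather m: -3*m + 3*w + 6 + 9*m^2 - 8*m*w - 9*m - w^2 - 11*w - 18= 9*m^2 + m*(-8*w - 12) - w^2 - 8*w - 12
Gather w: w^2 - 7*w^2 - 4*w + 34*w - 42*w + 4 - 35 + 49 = -6*w^2 - 12*w + 18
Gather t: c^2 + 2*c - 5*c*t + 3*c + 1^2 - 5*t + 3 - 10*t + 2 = c^2 + 5*c + t*(-5*c - 15) + 6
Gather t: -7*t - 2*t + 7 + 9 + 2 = 18 - 9*t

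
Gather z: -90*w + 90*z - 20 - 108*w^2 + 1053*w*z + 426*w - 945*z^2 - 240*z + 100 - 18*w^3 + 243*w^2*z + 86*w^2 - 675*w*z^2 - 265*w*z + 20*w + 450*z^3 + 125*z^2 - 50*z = -18*w^3 - 22*w^2 + 356*w + 450*z^3 + z^2*(-675*w - 820) + z*(243*w^2 + 788*w - 200) + 80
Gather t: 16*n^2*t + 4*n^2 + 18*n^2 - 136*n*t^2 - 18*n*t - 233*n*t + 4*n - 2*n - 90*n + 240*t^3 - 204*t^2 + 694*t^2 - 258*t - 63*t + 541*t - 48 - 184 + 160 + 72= 22*n^2 - 88*n + 240*t^3 + t^2*(490 - 136*n) + t*(16*n^2 - 251*n + 220)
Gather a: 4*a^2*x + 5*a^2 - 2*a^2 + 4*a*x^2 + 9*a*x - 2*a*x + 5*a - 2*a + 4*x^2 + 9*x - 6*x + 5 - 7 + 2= a^2*(4*x + 3) + a*(4*x^2 + 7*x + 3) + 4*x^2 + 3*x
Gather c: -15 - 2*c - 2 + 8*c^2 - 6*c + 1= 8*c^2 - 8*c - 16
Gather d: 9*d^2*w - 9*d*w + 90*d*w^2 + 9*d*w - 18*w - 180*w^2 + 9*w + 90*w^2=9*d^2*w + 90*d*w^2 - 90*w^2 - 9*w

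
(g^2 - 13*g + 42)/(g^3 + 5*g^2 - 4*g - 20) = (g^2 - 13*g + 42)/(g^3 + 5*g^2 - 4*g - 20)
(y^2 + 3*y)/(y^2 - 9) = y/(y - 3)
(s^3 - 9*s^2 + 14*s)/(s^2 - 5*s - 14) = s*(s - 2)/(s + 2)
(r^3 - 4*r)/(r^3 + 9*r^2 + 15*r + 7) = r*(r^2 - 4)/(r^3 + 9*r^2 + 15*r + 7)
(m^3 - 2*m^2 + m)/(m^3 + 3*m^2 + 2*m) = (m^2 - 2*m + 1)/(m^2 + 3*m + 2)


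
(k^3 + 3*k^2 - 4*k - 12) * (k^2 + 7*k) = k^5 + 10*k^4 + 17*k^3 - 40*k^2 - 84*k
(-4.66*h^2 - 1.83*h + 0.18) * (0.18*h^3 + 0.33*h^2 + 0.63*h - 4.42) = -0.8388*h^5 - 1.8672*h^4 - 3.5073*h^3 + 19.5037*h^2 + 8.202*h - 0.7956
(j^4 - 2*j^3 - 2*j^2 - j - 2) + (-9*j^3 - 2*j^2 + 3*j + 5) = j^4 - 11*j^3 - 4*j^2 + 2*j + 3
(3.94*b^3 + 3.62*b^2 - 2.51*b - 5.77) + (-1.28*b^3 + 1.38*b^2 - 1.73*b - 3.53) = 2.66*b^3 + 5.0*b^2 - 4.24*b - 9.3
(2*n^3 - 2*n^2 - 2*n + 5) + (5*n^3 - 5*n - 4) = 7*n^3 - 2*n^2 - 7*n + 1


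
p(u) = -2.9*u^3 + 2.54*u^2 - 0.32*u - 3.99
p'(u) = -8.7*u^2 + 5.08*u - 0.32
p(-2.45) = 54.69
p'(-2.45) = -64.99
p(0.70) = -3.96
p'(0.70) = -1.03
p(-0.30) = -3.59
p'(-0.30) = -2.63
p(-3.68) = 176.11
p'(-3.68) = -136.83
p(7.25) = -977.93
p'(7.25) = -420.78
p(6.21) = -602.53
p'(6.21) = -304.28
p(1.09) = -5.08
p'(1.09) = -5.12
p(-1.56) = 13.70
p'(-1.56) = -29.42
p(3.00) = -60.39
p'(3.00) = -63.38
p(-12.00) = 5376.81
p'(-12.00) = -1314.08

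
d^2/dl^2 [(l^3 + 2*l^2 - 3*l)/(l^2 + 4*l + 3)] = 4/(l^3 + 3*l^2 + 3*l + 1)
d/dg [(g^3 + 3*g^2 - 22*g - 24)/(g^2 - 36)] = (g^2 - 12*g + 22)/(g^2 - 12*g + 36)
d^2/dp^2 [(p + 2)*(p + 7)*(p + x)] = 6*p + 2*x + 18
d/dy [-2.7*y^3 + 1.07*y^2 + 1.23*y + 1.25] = -8.1*y^2 + 2.14*y + 1.23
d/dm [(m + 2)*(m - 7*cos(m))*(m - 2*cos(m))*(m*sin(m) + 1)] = (m + 2)*(m - 7*cos(m))*(m - 2*cos(m))*(m*cos(m) + sin(m)) + (m + 2)*(m - 7*cos(m))*(m*sin(m) + 1)*(2*sin(m) + 1) + (m + 2)*(m - 2*cos(m))*(m*sin(m) + 1)*(7*sin(m) + 1) + (m - 7*cos(m))*(m - 2*cos(m))*(m*sin(m) + 1)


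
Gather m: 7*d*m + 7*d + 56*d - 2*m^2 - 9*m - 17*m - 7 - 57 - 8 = 63*d - 2*m^2 + m*(7*d - 26) - 72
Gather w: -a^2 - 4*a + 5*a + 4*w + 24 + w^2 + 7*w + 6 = -a^2 + a + w^2 + 11*w + 30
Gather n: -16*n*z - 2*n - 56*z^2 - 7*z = n*(-16*z - 2) - 56*z^2 - 7*z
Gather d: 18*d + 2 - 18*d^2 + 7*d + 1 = -18*d^2 + 25*d + 3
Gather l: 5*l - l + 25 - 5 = 4*l + 20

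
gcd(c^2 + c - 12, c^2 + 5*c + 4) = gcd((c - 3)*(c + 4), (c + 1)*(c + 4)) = c + 4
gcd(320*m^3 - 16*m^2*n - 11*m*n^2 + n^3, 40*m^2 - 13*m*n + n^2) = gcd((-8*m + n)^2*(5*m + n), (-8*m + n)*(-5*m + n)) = 8*m - n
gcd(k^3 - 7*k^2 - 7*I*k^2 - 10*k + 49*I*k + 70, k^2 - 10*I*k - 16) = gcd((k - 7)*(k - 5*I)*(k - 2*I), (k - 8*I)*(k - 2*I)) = k - 2*I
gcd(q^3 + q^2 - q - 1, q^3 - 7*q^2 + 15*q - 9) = q - 1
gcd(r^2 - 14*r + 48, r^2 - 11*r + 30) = r - 6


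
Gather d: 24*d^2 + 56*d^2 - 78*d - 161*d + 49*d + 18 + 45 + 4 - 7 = 80*d^2 - 190*d + 60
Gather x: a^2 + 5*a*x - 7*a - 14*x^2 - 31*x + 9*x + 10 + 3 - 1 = a^2 - 7*a - 14*x^2 + x*(5*a - 22) + 12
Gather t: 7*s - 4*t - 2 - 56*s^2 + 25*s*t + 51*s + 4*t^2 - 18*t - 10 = -56*s^2 + 58*s + 4*t^2 + t*(25*s - 22) - 12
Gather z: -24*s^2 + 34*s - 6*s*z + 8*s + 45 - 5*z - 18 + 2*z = -24*s^2 + 42*s + z*(-6*s - 3) + 27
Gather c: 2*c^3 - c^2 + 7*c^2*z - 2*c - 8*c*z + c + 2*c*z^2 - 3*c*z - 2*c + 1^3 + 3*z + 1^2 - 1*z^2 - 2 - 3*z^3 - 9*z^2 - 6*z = 2*c^3 + c^2*(7*z - 1) + c*(2*z^2 - 11*z - 3) - 3*z^3 - 10*z^2 - 3*z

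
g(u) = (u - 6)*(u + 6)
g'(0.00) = 0.00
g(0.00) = -36.00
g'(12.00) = 24.00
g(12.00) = 108.00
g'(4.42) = 8.84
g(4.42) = -16.46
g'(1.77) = 3.54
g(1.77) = -32.87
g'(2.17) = 4.34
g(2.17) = -31.29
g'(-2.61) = -5.22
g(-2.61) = -29.19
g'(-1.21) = -2.42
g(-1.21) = -34.54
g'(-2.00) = -4.00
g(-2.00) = -32.00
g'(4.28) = 8.56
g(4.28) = -17.68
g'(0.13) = 0.26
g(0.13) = -35.98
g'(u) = 2*u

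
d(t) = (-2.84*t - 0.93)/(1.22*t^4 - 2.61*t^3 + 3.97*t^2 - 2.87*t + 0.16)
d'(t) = (-2.84*t - 0.93)*(-4.88*t^3 + 7.83*t^2 - 7.94*t + 2.87)/(1.22*t^4 - 2.61*t^3 + 3.97*t^2 - 2.87*t + 0.16)^2 - 2.84/(1.22*t^4 - 2.61*t^3 + 3.97*t^2 - 2.87*t + 0.16) = (10.3944*t^4 - 10.2864*t^3 + 3.9929*t^2 + 7.3842*t - 3.1235)/(1.4884*t^8 - 6.3684*t^7 + 16.4989*t^6 - 27.7262*t^5 + 31.1327*t^4 - 23.623*t^3 + 9.5073*t^2 - 0.9184*t + 0.0256)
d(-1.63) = 0.10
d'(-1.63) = 0.09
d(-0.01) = -4.77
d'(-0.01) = -89.40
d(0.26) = 4.66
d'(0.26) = -8.32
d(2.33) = -0.42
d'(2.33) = 0.66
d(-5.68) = 0.01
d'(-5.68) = 0.00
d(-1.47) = 0.12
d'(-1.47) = 0.10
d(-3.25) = 0.03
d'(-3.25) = 0.02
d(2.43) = -0.36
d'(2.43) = 0.54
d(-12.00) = 0.00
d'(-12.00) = 0.00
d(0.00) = -5.81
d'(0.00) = -122.01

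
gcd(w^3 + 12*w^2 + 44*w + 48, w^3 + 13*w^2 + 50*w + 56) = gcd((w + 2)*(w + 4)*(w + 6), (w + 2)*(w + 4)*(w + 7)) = w^2 + 6*w + 8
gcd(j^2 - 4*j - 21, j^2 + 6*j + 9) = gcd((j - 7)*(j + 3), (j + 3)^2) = j + 3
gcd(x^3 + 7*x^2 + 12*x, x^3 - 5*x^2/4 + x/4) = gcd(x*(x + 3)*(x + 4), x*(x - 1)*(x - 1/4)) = x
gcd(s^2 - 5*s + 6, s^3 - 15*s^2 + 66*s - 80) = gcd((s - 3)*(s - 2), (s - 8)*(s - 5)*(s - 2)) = s - 2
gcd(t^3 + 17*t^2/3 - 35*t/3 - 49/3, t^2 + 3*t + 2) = t + 1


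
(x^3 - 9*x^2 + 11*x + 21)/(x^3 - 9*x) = (x^2 - 6*x - 7)/(x*(x + 3))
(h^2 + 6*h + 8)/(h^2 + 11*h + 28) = (h + 2)/(h + 7)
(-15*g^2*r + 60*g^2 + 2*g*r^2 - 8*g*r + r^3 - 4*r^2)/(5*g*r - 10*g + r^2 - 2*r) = (-3*g*r + 12*g + r^2 - 4*r)/(r - 2)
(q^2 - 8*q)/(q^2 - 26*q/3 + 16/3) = 3*q/(3*q - 2)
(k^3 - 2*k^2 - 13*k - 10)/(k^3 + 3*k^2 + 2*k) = (k - 5)/k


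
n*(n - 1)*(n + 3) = n^3 + 2*n^2 - 3*n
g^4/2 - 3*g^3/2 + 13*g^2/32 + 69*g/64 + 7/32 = (g/2 + 1/4)*(g - 2)*(g - 7/4)*(g + 1/4)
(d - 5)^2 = d^2 - 10*d + 25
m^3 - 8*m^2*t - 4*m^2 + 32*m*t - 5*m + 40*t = (m - 5)*(m + 1)*(m - 8*t)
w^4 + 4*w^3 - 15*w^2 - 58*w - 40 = (w - 4)*(w + 1)*(w + 2)*(w + 5)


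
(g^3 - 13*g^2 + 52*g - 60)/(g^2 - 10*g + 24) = (g^2 - 7*g + 10)/(g - 4)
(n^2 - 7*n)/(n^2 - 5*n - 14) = n/(n + 2)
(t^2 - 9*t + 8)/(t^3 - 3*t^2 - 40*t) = (t - 1)/(t*(t + 5))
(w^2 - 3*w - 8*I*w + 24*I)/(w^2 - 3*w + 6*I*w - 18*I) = (w - 8*I)/(w + 6*I)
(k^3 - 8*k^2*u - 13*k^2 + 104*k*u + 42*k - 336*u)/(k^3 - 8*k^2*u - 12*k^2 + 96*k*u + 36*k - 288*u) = (k - 7)/(k - 6)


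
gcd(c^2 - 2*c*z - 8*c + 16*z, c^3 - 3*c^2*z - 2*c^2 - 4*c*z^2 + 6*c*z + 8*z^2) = 1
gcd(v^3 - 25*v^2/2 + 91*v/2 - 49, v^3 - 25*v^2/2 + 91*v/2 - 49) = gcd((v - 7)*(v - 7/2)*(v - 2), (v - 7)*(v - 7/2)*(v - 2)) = v^3 - 25*v^2/2 + 91*v/2 - 49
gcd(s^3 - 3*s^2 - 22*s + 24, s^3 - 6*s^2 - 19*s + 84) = s + 4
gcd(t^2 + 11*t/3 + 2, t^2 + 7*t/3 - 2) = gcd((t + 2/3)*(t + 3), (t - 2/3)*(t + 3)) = t + 3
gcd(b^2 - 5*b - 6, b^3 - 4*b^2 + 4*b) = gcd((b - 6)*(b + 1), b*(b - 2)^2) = 1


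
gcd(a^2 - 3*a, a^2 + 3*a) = a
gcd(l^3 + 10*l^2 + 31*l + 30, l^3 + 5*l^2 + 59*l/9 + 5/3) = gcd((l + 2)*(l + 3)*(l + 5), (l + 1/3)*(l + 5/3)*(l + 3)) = l + 3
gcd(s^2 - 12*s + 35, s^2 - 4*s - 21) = s - 7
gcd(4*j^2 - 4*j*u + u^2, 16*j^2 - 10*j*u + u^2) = -2*j + u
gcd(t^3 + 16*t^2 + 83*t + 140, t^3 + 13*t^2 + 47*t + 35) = t^2 + 12*t + 35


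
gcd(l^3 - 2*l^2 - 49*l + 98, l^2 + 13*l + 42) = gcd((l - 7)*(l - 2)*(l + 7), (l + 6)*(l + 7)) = l + 7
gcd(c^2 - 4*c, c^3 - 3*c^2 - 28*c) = c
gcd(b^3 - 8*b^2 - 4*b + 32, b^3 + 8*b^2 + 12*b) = b + 2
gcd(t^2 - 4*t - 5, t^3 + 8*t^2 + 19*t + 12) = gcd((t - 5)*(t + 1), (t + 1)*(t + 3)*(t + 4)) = t + 1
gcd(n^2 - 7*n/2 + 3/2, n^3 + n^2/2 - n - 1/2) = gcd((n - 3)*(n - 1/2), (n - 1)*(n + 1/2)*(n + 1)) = 1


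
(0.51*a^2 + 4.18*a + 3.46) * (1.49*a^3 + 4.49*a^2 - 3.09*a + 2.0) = 0.7599*a^5 + 8.5181*a^4 + 22.3477*a^3 + 3.6392*a^2 - 2.3314*a + 6.92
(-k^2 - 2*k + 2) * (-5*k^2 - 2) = 5*k^4 + 10*k^3 - 8*k^2 + 4*k - 4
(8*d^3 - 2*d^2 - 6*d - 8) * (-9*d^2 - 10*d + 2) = -72*d^5 - 62*d^4 + 90*d^3 + 128*d^2 + 68*d - 16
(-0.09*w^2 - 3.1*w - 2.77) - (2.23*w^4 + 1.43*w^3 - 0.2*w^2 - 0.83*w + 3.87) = -2.23*w^4 - 1.43*w^3 + 0.11*w^2 - 2.27*w - 6.64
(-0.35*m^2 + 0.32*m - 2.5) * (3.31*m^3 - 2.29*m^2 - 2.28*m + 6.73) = -1.1585*m^5 + 1.8607*m^4 - 8.2098*m^3 + 2.6399*m^2 + 7.8536*m - 16.825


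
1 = 1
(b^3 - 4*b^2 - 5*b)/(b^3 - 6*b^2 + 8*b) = (b^2 - 4*b - 5)/(b^2 - 6*b + 8)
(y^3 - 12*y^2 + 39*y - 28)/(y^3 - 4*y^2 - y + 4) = (y - 7)/(y + 1)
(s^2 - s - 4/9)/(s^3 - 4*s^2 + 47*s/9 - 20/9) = (3*s + 1)/(3*s^2 - 8*s + 5)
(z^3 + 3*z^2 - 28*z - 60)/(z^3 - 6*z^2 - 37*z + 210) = (z + 2)/(z - 7)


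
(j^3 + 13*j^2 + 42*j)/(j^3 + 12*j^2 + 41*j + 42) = j*(j + 6)/(j^2 + 5*j + 6)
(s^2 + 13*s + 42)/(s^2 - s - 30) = (s^2 + 13*s + 42)/(s^2 - s - 30)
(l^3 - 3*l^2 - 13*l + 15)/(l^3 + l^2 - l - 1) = (l^2 - 2*l - 15)/(l^2 + 2*l + 1)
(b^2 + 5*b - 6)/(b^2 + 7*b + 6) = (b - 1)/(b + 1)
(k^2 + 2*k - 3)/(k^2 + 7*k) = (k^2 + 2*k - 3)/(k*(k + 7))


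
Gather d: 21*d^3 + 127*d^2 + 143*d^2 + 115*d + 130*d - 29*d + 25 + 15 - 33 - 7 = 21*d^3 + 270*d^2 + 216*d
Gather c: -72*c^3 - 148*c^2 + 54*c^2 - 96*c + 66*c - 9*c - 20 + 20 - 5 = -72*c^3 - 94*c^2 - 39*c - 5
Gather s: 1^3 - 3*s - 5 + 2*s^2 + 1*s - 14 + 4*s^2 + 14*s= 6*s^2 + 12*s - 18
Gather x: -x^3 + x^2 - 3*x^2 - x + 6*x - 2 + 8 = -x^3 - 2*x^2 + 5*x + 6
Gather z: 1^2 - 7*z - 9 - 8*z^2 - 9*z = -8*z^2 - 16*z - 8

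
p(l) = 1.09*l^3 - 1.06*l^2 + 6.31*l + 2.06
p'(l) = 3.27*l^2 - 2.12*l + 6.31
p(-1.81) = -19.30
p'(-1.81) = 20.86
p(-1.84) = -19.93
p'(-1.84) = 21.28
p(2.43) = 26.77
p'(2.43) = 20.47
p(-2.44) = -35.48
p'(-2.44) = 30.95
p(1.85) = 17.01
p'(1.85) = 13.58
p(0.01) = 2.12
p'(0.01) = 6.29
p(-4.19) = -123.17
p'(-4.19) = 72.60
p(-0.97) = -6.05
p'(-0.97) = 11.44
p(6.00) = 237.20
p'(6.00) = 111.31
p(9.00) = 767.60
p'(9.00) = 252.10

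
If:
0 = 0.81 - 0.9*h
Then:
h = 0.90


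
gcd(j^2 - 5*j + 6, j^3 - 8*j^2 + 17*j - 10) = j - 2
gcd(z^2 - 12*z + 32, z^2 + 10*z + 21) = 1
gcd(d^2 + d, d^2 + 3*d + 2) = d + 1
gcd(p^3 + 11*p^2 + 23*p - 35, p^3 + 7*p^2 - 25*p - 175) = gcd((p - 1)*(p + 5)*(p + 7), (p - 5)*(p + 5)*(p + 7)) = p^2 + 12*p + 35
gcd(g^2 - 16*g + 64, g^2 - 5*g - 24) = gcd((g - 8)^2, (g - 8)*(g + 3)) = g - 8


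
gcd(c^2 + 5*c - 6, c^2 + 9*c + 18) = c + 6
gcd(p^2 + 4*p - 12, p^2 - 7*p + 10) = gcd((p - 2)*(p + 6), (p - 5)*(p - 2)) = p - 2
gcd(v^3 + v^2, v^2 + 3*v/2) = v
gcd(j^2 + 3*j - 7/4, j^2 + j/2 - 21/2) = j + 7/2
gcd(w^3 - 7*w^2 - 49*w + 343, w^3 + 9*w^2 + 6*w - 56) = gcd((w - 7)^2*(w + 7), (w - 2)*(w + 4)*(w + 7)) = w + 7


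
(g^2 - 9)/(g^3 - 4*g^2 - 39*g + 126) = (g + 3)/(g^2 - g - 42)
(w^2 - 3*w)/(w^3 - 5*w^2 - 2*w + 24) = w/(w^2 - 2*w - 8)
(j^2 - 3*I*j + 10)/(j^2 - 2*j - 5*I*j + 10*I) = (j + 2*I)/(j - 2)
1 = 1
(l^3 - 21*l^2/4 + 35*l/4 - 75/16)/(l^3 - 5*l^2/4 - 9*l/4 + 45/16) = (2*l - 5)/(2*l + 3)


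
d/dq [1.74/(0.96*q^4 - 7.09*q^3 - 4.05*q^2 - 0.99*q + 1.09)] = (-6.6816*q^3 + 37.0098*q^2 + 14.094*q + 1.7226)/(-0.96*q^4 + 7.09*q^3 + 4.05*q^2 + 0.99*q - 1.09)^2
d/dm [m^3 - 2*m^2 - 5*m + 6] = 3*m^2 - 4*m - 5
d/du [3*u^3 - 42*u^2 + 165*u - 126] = 9*u^2 - 84*u + 165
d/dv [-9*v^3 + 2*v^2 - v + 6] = -27*v^2 + 4*v - 1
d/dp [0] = 0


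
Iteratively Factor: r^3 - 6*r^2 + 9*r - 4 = (r - 1)*(r^2 - 5*r + 4) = (r - 1)^2*(r - 4)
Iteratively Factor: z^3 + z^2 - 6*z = (z - 2)*(z^2 + 3*z) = (z - 2)*(z + 3)*(z)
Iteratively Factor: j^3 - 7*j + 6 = (j - 1)*(j^2 + j - 6) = (j - 2)*(j - 1)*(j + 3)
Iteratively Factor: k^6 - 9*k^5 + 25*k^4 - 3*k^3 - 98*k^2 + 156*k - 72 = (k - 2)*(k^5 - 7*k^4 + 11*k^3 + 19*k^2 - 60*k + 36) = (k - 2)*(k - 1)*(k^4 - 6*k^3 + 5*k^2 + 24*k - 36) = (k - 3)*(k - 2)*(k - 1)*(k^3 - 3*k^2 - 4*k + 12) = (k - 3)*(k - 2)*(k - 1)*(k + 2)*(k^2 - 5*k + 6) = (k - 3)*(k - 2)^2*(k - 1)*(k + 2)*(k - 3)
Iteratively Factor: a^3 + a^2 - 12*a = (a)*(a^2 + a - 12) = a*(a - 3)*(a + 4)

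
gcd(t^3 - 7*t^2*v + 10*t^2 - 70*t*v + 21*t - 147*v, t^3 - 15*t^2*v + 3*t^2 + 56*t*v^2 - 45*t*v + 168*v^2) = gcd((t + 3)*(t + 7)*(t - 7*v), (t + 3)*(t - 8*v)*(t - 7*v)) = t^2 - 7*t*v + 3*t - 21*v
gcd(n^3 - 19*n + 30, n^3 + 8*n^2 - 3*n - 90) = n^2 + 2*n - 15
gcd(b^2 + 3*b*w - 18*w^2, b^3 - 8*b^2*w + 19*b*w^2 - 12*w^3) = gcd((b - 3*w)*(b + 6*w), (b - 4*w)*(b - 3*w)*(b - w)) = -b + 3*w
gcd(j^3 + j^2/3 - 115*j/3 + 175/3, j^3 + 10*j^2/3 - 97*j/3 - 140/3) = j^2 + 2*j - 35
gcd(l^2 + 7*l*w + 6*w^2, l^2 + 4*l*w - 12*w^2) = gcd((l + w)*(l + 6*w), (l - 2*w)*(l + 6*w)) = l + 6*w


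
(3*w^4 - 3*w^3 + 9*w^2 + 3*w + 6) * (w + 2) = 3*w^5 + 3*w^4 + 3*w^3 + 21*w^2 + 12*w + 12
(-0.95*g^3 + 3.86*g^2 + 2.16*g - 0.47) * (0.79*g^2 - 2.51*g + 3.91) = -0.7505*g^5 + 5.4339*g^4 - 11.6967*g^3 + 9.2997*g^2 + 9.6253*g - 1.8377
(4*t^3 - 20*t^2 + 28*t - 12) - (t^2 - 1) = 4*t^3 - 21*t^2 + 28*t - 11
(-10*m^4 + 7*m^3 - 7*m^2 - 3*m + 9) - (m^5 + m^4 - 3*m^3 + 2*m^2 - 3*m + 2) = -m^5 - 11*m^4 + 10*m^3 - 9*m^2 + 7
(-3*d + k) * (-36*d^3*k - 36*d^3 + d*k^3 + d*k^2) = 108*d^4*k + 108*d^4 - 36*d^3*k^2 - 36*d^3*k - 3*d^2*k^3 - 3*d^2*k^2 + d*k^4 + d*k^3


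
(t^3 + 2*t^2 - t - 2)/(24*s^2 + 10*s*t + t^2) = (t^3 + 2*t^2 - t - 2)/(24*s^2 + 10*s*t + t^2)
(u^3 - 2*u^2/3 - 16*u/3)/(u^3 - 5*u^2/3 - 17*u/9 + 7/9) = 3*u*(3*u^2 - 2*u - 16)/(9*u^3 - 15*u^2 - 17*u + 7)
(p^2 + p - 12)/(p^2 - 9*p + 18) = (p + 4)/(p - 6)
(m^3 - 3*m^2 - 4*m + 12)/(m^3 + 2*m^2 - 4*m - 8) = (m - 3)/(m + 2)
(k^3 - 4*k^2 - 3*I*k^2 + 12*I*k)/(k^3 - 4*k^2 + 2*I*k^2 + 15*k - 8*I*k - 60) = k/(k + 5*I)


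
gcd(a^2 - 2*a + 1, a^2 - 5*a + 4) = a - 1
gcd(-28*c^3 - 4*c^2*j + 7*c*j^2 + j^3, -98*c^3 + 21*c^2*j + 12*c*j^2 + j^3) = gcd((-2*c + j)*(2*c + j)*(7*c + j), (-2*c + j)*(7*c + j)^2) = 14*c^2 - 5*c*j - j^2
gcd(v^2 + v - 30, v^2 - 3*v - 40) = 1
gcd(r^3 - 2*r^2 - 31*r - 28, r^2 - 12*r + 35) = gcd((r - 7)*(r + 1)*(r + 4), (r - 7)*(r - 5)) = r - 7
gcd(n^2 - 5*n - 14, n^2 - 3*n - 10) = n + 2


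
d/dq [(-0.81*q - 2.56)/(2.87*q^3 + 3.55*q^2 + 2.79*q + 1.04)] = (4.6494*q^3 + 24.9171*q^2 + 18.176*q + 6.3)/(8.2369*q^6 + 20.377*q^5 + 28.6171*q^4 + 25.7786*q^3 + 15.1681*q^2 + 5.8032*q + 1.0816)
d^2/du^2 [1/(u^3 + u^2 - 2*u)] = 2*(-u*(3*u + 1)*(u^2 + u - 2) + (3*u^2 + 2*u - 2)^2)/(u^3*(u^2 + u - 2)^3)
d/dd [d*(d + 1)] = 2*d + 1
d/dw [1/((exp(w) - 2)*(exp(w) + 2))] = -2*exp(2*w)/(exp(4*w) - 8*exp(2*w) + 16)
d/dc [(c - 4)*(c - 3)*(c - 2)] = 3*c^2 - 18*c + 26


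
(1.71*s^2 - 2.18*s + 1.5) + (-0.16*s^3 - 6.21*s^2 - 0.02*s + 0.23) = -0.16*s^3 - 4.5*s^2 - 2.2*s + 1.73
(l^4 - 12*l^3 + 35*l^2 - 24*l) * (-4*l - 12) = -4*l^5 + 36*l^4 + 4*l^3 - 324*l^2 + 288*l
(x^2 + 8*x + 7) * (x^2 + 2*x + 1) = x^4 + 10*x^3 + 24*x^2 + 22*x + 7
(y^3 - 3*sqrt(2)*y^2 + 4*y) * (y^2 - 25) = y^5 - 3*sqrt(2)*y^4 - 21*y^3 + 75*sqrt(2)*y^2 - 100*y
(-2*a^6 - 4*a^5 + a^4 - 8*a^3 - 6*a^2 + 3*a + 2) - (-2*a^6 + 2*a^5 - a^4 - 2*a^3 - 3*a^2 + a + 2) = -6*a^5 + 2*a^4 - 6*a^3 - 3*a^2 + 2*a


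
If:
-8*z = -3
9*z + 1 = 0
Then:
No Solution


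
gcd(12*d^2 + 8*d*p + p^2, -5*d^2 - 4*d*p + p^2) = 1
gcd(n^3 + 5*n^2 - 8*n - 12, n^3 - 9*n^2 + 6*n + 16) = n^2 - n - 2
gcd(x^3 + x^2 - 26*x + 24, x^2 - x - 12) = x - 4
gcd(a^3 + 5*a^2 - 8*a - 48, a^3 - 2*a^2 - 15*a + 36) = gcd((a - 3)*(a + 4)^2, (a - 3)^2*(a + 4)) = a^2 + a - 12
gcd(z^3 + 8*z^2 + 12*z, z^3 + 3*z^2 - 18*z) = z^2 + 6*z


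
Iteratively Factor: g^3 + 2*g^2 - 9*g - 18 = (g + 3)*(g^2 - g - 6) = (g + 2)*(g + 3)*(g - 3)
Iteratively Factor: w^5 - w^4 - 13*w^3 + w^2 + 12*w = (w - 4)*(w^4 + 3*w^3 - w^2 - 3*w) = (w - 4)*(w + 1)*(w^3 + 2*w^2 - 3*w) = (w - 4)*(w - 1)*(w + 1)*(w^2 + 3*w) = (w - 4)*(w - 1)*(w + 1)*(w + 3)*(w)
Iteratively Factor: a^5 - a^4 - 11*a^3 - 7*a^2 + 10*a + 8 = (a + 1)*(a^4 - 2*a^3 - 9*a^2 + 2*a + 8) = (a + 1)^2*(a^3 - 3*a^2 - 6*a + 8) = (a + 1)^2*(a + 2)*(a^2 - 5*a + 4) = (a - 4)*(a + 1)^2*(a + 2)*(a - 1)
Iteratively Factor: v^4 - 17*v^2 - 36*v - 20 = (v - 5)*(v^3 + 5*v^2 + 8*v + 4) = (v - 5)*(v + 2)*(v^2 + 3*v + 2) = (v - 5)*(v + 1)*(v + 2)*(v + 2)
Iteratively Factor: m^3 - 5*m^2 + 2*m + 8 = (m + 1)*(m^2 - 6*m + 8) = (m - 2)*(m + 1)*(m - 4)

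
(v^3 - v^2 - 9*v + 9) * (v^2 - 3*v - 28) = v^5 - 4*v^4 - 34*v^3 + 64*v^2 + 225*v - 252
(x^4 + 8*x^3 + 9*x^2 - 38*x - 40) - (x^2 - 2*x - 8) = x^4 + 8*x^3 + 8*x^2 - 36*x - 32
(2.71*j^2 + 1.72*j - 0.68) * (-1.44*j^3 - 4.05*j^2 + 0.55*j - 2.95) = -3.9024*j^5 - 13.4523*j^4 - 4.4963*j^3 - 4.2945*j^2 - 5.448*j + 2.006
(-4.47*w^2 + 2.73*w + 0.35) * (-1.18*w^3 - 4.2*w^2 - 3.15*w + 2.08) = 5.2746*w^5 + 15.5526*w^4 + 2.2015*w^3 - 19.3671*w^2 + 4.5759*w + 0.728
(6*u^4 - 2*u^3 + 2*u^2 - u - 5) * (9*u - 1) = 54*u^5 - 24*u^4 + 20*u^3 - 11*u^2 - 44*u + 5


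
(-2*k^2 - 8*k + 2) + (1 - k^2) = -3*k^2 - 8*k + 3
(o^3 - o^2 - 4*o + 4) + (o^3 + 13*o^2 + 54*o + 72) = 2*o^3 + 12*o^2 + 50*o + 76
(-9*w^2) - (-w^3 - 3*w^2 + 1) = w^3 - 6*w^2 - 1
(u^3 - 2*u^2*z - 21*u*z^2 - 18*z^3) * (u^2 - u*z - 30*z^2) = u^5 - 3*u^4*z - 49*u^3*z^2 + 63*u^2*z^3 + 648*u*z^4 + 540*z^5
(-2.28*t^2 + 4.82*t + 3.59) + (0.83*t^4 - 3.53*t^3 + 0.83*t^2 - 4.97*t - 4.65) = 0.83*t^4 - 3.53*t^3 - 1.45*t^2 - 0.149999999999999*t - 1.06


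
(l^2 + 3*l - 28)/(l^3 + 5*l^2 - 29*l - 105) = (l - 4)/(l^2 - 2*l - 15)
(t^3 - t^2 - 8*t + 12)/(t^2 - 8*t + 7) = (t^3 - t^2 - 8*t + 12)/(t^2 - 8*t + 7)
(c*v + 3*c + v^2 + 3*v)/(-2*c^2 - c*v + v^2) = (v + 3)/(-2*c + v)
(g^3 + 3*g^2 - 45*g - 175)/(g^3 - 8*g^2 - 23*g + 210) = (g + 5)/(g - 6)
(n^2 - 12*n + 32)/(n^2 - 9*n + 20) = (n - 8)/(n - 5)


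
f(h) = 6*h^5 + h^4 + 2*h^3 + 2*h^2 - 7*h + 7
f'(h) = 30*h^4 + 4*h^3 + 6*h^2 + 4*h - 7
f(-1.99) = -158.48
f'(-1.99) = 447.75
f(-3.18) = -1863.70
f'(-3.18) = 2980.14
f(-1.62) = -44.97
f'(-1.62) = 191.88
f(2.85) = 1243.74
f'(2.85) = 2124.98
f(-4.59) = -11892.31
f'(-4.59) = 13030.18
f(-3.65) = -3747.58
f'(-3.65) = 5188.50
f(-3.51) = -3075.08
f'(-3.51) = 4433.45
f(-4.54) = -11254.90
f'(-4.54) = 12469.34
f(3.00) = 1597.00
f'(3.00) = 2597.00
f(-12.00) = -1475333.00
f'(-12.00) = 615977.00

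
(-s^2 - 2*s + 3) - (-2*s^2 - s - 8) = s^2 - s + 11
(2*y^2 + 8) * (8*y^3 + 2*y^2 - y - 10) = 16*y^5 + 4*y^4 + 62*y^3 - 4*y^2 - 8*y - 80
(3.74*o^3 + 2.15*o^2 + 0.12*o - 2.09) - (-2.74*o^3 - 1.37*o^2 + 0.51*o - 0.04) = 6.48*o^3 + 3.52*o^2 - 0.39*o - 2.05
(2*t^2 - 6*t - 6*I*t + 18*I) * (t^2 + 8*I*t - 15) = 2*t^4 - 6*t^3 + 10*I*t^3 + 18*t^2 - 30*I*t^2 - 54*t + 90*I*t - 270*I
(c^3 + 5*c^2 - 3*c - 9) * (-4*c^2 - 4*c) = -4*c^5 - 24*c^4 - 8*c^3 + 48*c^2 + 36*c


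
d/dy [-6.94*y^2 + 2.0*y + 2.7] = 2.0 - 13.88*y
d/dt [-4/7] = 0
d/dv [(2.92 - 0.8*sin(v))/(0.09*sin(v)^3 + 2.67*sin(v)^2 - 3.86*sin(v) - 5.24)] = (0.144*sin(v)^3 + 1.3476*sin(v)^2 - 15.5928*sin(v) + 15.4632)*cos(v)/(0.0081*sin(v)^6 + 0.4806*sin(v)^5 + 6.4341*sin(v)^4 - 21.5556*sin(v)^3 - 13.082*sin(v)^2 + 40.4528*sin(v) + 27.4576)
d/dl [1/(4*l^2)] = -1/(2*l^3)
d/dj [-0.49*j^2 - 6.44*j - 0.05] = -0.98*j - 6.44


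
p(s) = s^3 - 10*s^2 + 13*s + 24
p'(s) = 3*s^2 - 20*s + 13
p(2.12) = 16.14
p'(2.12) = -15.92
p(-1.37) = -15.15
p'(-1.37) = 46.03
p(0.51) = 28.16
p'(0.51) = 3.58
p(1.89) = 19.60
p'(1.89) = -14.08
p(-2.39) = -77.84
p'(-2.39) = 77.94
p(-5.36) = -486.97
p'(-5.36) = 206.39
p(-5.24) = -462.57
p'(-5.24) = 200.17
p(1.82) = 20.56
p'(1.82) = -13.46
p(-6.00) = -630.00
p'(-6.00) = 241.00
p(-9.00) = -1632.00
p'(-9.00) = 436.00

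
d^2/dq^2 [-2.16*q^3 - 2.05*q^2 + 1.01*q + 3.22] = -12.96*q - 4.1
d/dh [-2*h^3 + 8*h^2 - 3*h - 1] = -6*h^2 + 16*h - 3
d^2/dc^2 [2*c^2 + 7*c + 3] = 4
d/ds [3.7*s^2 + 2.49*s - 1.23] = 7.4*s + 2.49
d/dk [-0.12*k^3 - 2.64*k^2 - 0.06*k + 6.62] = -0.36*k^2 - 5.28*k - 0.06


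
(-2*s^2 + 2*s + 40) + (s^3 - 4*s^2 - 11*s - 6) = s^3 - 6*s^2 - 9*s + 34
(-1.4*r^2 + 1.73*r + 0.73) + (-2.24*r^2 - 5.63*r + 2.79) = -3.64*r^2 - 3.9*r + 3.52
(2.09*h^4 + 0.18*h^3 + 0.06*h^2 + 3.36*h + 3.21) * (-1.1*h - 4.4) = -2.299*h^5 - 9.394*h^4 - 0.858*h^3 - 3.96*h^2 - 18.315*h - 14.124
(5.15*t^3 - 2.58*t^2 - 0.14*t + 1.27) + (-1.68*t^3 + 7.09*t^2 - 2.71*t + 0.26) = 3.47*t^3 + 4.51*t^2 - 2.85*t + 1.53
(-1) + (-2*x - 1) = -2*x - 2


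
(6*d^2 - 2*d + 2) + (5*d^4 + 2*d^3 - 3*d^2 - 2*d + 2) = 5*d^4 + 2*d^3 + 3*d^2 - 4*d + 4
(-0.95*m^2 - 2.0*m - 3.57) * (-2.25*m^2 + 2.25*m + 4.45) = 2.1375*m^4 + 2.3625*m^3 - 0.695*m^2 - 16.9325*m - 15.8865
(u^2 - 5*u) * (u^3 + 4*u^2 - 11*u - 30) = u^5 - u^4 - 31*u^3 + 25*u^2 + 150*u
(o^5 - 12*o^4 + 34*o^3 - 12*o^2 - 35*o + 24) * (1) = o^5 - 12*o^4 + 34*o^3 - 12*o^2 - 35*o + 24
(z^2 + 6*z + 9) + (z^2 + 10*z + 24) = 2*z^2 + 16*z + 33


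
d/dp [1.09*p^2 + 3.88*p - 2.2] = 2.18*p + 3.88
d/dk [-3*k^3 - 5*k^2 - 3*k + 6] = -9*k^2 - 10*k - 3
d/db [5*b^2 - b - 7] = 10*b - 1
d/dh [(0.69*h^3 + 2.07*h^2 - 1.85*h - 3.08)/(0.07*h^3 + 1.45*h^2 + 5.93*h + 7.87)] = (0.8556*h^4 + 8.4424*h^3 + 31.8953*h^2 + 41.5138*h + 3.7049)/(0.0049*h^6 + 0.203*h^5 + 2.9327*h^4 + 18.2988*h^3 + 57.9879*h^2 + 93.3382*h + 61.9369)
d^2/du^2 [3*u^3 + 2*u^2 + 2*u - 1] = 18*u + 4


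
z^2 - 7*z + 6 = (z - 6)*(z - 1)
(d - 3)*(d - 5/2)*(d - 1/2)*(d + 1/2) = d^4 - 11*d^3/2 + 29*d^2/4 + 11*d/8 - 15/8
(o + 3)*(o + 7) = o^2 + 10*o + 21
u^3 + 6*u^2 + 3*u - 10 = (u - 1)*(u + 2)*(u + 5)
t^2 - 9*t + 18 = (t - 6)*(t - 3)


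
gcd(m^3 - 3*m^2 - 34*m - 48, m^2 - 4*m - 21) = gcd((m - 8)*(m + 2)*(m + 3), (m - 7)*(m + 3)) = m + 3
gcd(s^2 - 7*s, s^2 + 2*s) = s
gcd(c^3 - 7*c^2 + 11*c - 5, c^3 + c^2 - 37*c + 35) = c^2 - 6*c + 5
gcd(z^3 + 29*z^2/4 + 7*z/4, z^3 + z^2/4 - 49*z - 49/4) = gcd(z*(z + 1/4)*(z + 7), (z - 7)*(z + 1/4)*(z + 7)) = z^2 + 29*z/4 + 7/4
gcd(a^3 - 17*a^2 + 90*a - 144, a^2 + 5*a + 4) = 1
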